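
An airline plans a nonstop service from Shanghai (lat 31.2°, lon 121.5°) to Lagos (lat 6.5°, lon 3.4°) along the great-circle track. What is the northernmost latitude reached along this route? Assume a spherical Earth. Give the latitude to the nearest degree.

The great circle lies in the plane with unit normal n̂ = (p₁ × p₂)/|p₁ × p₂|.
Here n̂_z ≈ -0.798; the vertex latitude is φ_max = arccos|n̂_z| ≈ 37.1°.
Check via Clairaut: cos φ_max = |cos φ₁| · sin C = cos(31.2°)·sin(68.8°) ≈ 0.798, again giving ≈ 37.1°.

≈ 37°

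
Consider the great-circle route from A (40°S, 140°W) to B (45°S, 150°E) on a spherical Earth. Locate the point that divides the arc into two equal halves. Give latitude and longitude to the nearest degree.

≈ (48°S, 173°W)

Convert each endpoint to a unit vector on the sphere (x = cos φ cos λ, y = cos φ sin λ, z = sin φ).
The central angle between the endpoints is δ = arccos(p₁·p₂) ≈ 0.877 rad (50.2°).
Interpolate at f = 1/2 with slerp weights a = sin((1−f)δ)/sin δ ≈ 0.552, b = sin(fδ)/sin δ ≈ 0.552.
p = a·p₁ + b·p₂ ≈ (-0.662, -0.077, -0.745); φ = arcsin(p_z) ≈ -48.19°, λ = atan2(p_y, p_x) ≈ -173.40°.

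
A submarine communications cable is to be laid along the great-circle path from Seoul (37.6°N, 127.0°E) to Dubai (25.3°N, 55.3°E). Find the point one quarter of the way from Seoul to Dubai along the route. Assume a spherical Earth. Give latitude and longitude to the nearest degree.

≈ 39°N, 108°E

Write both endpoints as unit vectors p₁, p₂ with components (cos φ cos λ, cos φ sin λ, sin φ).
The central angle between the endpoints is δ = arccos(p₁·p₂) ≈ 1.064 rad (60.9°).
Interpolate at f = 1/4 with slerp weights a = sin((1−f)δ)/sin δ ≈ 0.819, b = sin(fδ)/sin δ ≈ 0.301.
p = a·p₁ + b·p₂ ≈ (-0.236, 0.742, 0.628); φ = arcsin(p_z) ≈ 38.91°, λ = atan2(p_y, p_x) ≈ 107.63°.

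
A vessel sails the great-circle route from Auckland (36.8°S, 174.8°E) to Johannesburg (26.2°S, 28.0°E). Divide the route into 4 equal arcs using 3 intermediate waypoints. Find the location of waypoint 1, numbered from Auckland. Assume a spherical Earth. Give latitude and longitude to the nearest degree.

≈ 58°S, 148°E

The haversine formula gives a central angle δ ≈ 1.914 rad (109.7°) between the endpoints.
Interpolate at f = 1/4 with slerp weights a = sin((1−f)δ)/sin δ ≈ 1.052, b = sin(fδ)/sin δ ≈ 0.489.
p = a·p₁ + b·p₂ ≈ (-0.452, 0.282, -0.846); φ = arcsin(p_z) ≈ -57.81°, λ = atan2(p_y, p_x) ≈ 147.99°.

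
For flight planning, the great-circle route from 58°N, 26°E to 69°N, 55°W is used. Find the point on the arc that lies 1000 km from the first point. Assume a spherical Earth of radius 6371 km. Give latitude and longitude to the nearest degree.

≈ 64°N, 13°E

Convert each endpoint to a unit vector on the sphere (x = cos φ cos λ, y = cos φ sin λ, z = sin φ).
The central angle between the endpoints is δ = arccos(p₁·p₂) ≈ 0.607 rad (34.8°). The total great-circle distance is δ·R ≈ 0.607 × 6371 ≈ 3866 km, so the target fraction is f = 1000/3866 ≈ 0.259.
Interpolate at f ≈ 0.259 with slerp weights a = sin((1−f)δ)/sin δ ≈ 0.763, b = sin(fδ)/sin δ ≈ 0.274.
p = a·p₁ + b·p₂ ≈ (0.420, 0.097, 0.903); φ = arcsin(p_z) ≈ 64.50°, λ = atan2(p_y, p_x) ≈ 12.98°.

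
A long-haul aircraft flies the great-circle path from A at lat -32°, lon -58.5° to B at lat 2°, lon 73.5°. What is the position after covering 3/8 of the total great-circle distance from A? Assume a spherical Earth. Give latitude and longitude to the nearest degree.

≈ lat -38°, lon -1°

Convert each endpoint to a unit vector on the sphere (x = cos φ cos λ, y = cos φ sin λ, z = sin φ).
The central angle between the endpoints is δ = arccos(p₁·p₂) ≈ 2.196 rad (125.8°).
Interpolate at f = 3/8 with slerp weights a = sin((1−f)δ)/sin δ ≈ 1.210, b = sin(fδ)/sin δ ≈ 0.905.
p = a·p₁ + b·p₂ ≈ (0.793, -0.007, -0.609); φ = arcsin(p_z) ≈ -37.54°, λ = atan2(p_y, p_x) ≈ -0.53°.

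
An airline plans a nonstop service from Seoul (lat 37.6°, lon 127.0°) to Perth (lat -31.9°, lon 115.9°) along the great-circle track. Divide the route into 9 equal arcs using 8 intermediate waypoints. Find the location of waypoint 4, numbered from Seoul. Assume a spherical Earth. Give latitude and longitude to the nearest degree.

From cos δ = sin φ₁ sin φ₂ + cos φ₁ cos φ₂ cos Δλ, the central angle is δ ≈ 1.226 rad (70.3°).
Interpolate at f = 4/9 with slerp weights a = sin((1−f)δ)/sin δ ≈ 0.669, b = sin(fδ)/sin δ ≈ 0.551.
p = a·p₁ + b·p₂ ≈ (-0.523, 0.844, 0.117); φ = arcsin(p_z) ≈ 6.73°, λ = atan2(p_y, p_x) ≈ 121.80°.

≈ lat 7°, lon 122°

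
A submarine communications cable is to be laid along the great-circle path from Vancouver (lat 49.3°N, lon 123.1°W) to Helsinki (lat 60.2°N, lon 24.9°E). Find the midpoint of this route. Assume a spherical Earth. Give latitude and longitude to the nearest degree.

Write both endpoints as unit vectors p₁, p₂ with components (cos φ cos λ, cos φ sin λ, sin φ).
The central angle between the endpoints is δ = arccos(p₁·p₂) ≈ 1.178 rad (67.5°).
Interpolate at f = 1/2 with slerp weights a = sin((1−f)δ)/sin δ ≈ 0.601, b = sin(fδ)/sin δ ≈ 0.601.
p = a·p₁ + b·p₂ ≈ (0.057, -0.203, 0.978); φ = arcsin(p_z) ≈ 77.85°, λ = atan2(p_y, p_x) ≈ -74.31°.

≈ lat 78°N, lon 74°W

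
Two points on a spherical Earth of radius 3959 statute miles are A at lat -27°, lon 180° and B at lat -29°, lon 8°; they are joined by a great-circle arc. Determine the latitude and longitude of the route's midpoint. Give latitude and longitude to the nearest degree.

≈ lat -82°, lon 102°

Write both endpoints as unit vectors p₁, p₂ with components (cos φ cos λ, cos φ sin λ, sin φ).
The central angle between the endpoints is δ = arccos(p₁·p₂) ≈ 2.155 rad (123.5°).
Interpolate at f = 1/2 with slerp weights a = sin((1−f)δ)/sin δ ≈ 1.056, b = sin(fδ)/sin δ ≈ 1.056.
p = a·p₁ + b·p₂ ≈ (-0.026, 0.129, -0.991); φ = arcsin(p_z) ≈ -82.46°, λ = atan2(p_y, p_x) ≈ 101.56°.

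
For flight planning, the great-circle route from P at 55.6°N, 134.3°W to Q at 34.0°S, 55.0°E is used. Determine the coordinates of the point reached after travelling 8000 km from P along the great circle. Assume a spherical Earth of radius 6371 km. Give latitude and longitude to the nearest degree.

≈ 49°N, 76°E

Convert each endpoint to a unit vector on the sphere (x = cos φ cos λ, y = cos φ sin λ, z = sin φ).
The central angle between the endpoints is δ = arccos(p₁·p₂) ≈ 2.748 rad (157.5°). The total great-circle distance is δ·R ≈ 2.748 × 6371 ≈ 17509 km, so the target fraction is f = 8000/17509 ≈ 0.457.
Interpolate at f ≈ 0.457 with slerp weights a = sin((1−f)δ)/sin δ ≈ 2.601, b = sin(fδ)/sin δ ≈ 2.480.
p = a·p₁ + b·p₂ ≈ (0.153, 0.633, 0.759); φ = arcsin(p_z) ≈ 49.38°, λ = atan2(p_y, p_x) ≈ 76.39°.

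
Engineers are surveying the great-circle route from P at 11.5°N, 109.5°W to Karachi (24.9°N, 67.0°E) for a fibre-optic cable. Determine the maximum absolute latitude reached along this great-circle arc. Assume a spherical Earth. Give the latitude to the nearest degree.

≈ 85°N

The great circle lies in the plane with unit normal n̂ = (p₁ × p₂)/|p₁ × p₂|.
Here n̂_z ≈ +0.091; the vertex latitude is φ_max = arccos|n̂_z| ≈ 84.8°.
Check via Clairaut: cos φ_max = |cos φ₁| · sin C = cos(11.5°)·sin(5.3°) ≈ 0.091, again giving ≈ 84.8°.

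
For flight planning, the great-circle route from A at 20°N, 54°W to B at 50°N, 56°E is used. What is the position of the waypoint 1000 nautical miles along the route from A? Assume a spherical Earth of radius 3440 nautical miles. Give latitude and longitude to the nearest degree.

≈ 33°N, 42°W

Convert each endpoint to a unit vector on the sphere (x = cos φ cos λ, y = cos φ sin λ, z = sin φ).
The central angle between the endpoints is δ = arccos(p₁·p₂) ≈ 1.515 rad (86.8°). The total great-circle distance is δ·R ≈ 1.515 × 3440 ≈ 5213 nmi, so the target fraction is f = 1000/5213 ≈ 0.192.
Interpolate at f ≈ 0.192 with slerp weights a = sin((1−f)δ)/sin δ ≈ 0.942, b = sin(fδ)/sin δ ≈ 0.287.
p = a·p₁ + b·p₂ ≈ (0.624, -0.563, 0.542); φ = arcsin(p_z) ≈ 32.83°, λ = atan2(p_y, p_x) ≈ -42.09°.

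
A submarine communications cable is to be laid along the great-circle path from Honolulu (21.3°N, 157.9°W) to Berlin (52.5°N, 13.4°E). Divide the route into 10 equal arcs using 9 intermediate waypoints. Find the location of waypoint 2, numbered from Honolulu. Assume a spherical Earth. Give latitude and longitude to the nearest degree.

From cos δ = sin φ₁ sin φ₂ + cos φ₁ cos φ₂ cos Δλ, the central angle is δ ≈ 1.847 rad (105.8°).
Interpolate at f = 2/10 with slerp weights a = sin((1−f)δ)/sin δ ≈ 1.035, b = sin(fδ)/sin δ ≈ 0.375.
p = a·p₁ + b·p₂ ≈ (-0.671, -0.310, 0.674); φ = arcsin(p_z) ≈ 42.34°, λ = atan2(p_y, p_x) ≈ -155.22°.

≈ (42°N, 155°W)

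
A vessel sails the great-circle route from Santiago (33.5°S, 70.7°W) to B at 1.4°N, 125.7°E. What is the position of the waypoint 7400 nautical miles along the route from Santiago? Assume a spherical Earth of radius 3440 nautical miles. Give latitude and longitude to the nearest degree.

≈ 18°S, 135°E

Convert each endpoint to a unit vector on the sphere (x = cos φ cos λ, y = cos φ sin λ, z = sin φ).
The central angle between the endpoints is δ = arccos(p₁·p₂) ≈ 2.520 rad (144.4°). The total great-circle distance is δ·R ≈ 2.520 × 3440 ≈ 8670 nmi, so the target fraction is f = 7400/8670 ≈ 0.853.
Interpolate at f ≈ 0.853 with slerp weights a = sin((1−f)δ)/sin δ ≈ 0.620, b = sin(fδ)/sin δ ≈ 1.437.
p = a·p₁ + b·p₂ ≈ (-0.667, 0.678, -0.307); φ = arcsin(p_z) ≈ -17.89°, λ = atan2(p_y, p_x) ≈ 134.53°.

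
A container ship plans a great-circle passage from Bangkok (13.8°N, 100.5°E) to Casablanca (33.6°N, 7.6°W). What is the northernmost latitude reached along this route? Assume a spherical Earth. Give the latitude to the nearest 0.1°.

≈ 39.3°N

The great circle lies in the plane with unit normal n̂ = (p₁ × p₂)/|p₁ × p₂|.
Here n̂_z ≈ -0.774; the vertex latitude is φ_max = arccos|n̂_z| ≈ 39.3°.
Check via Clairaut: cos φ_max = |cos φ₁| · sin C = cos(13.8°)·sin(52.9°) ≈ 0.774, again giving ≈ 39.3°.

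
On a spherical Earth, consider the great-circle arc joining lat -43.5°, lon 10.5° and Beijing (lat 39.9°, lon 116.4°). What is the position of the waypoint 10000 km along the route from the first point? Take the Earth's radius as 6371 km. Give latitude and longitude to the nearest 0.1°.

≈ lat 16.8°, lon 83.8°

Convert each endpoint to a unit vector on the sphere (x = cos φ cos λ, y = cos φ sin λ, z = sin φ).
The central angle between the endpoints is δ = arccos(p₁·p₂) ≈ 2.207 rad (126.4°). The total great-circle distance is δ·R ≈ 2.207 × 6371 ≈ 14060 km, so the target fraction is f = 10000/14060 ≈ 0.711.
Interpolate at f ≈ 0.711 with slerp weights a = sin((1−f)δ)/sin δ ≈ 0.740, b = sin(fδ)/sin δ ≈ 1.243.
p = a·p₁ + b·p₂ ≈ (0.103, 0.952, 0.288); φ = arcsin(p_z) ≈ 16.76°, λ = atan2(p_y, p_x) ≈ 83.80°.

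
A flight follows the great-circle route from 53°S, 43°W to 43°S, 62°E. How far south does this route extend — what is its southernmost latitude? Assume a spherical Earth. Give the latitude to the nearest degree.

The great circle lies in the plane with unit normal n̂ = (p₁ × p₂)/|p₁ × p₂|.
Here n̂_z ≈ +0.471; the vertex latitude is φ_max = arccos|n̂_z| ≈ 61.9°.

≈ 62°S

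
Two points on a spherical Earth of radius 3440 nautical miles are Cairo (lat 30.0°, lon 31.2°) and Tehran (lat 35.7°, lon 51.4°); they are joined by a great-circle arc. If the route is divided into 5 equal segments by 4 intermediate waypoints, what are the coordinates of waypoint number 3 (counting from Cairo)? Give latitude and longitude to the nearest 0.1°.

≈ lat 33.8°, lon 43.0°

Convert each endpoint to a unit vector on the sphere (x = cos φ cos λ, y = cos φ sin λ, z = sin φ).
The central angle between the endpoints is δ = arccos(p₁·p₂) ≈ 0.312 rad (17.9°).
Interpolate at f = 3/5 with slerp weights a = sin((1−f)δ)/sin δ ≈ 0.406, b = sin(fδ)/sin δ ≈ 0.606.
p = a·p₁ + b·p₂ ≈ (0.608, 0.567, 0.557); φ = arcsin(p_z) ≈ 33.82°, λ = atan2(p_y, p_x) ≈ 43.01°.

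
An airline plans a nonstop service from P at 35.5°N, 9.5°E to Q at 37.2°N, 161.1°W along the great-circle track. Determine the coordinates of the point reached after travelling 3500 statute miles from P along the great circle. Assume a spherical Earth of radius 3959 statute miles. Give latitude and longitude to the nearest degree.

The haversine formula gives a central angle δ ≈ 1.864 rad (106.8°) between the endpoints. The total great-circle distance is δ·R ≈ 1.864 × 3959 ≈ 7378 mi, so the target fraction is f = 3500/7378 ≈ 0.474.
Interpolate at f ≈ 0.474 with slerp weights a = sin((1−f)δ)/sin δ ≈ 0.867, b = sin(fδ)/sin δ ≈ 0.808.
p = a·p₁ + b·p₂ ≈ (0.088, -0.092, 0.992); φ = arcsin(p_z) ≈ 82.71°, λ = atan2(p_y, p_x) ≈ -46.36°.

≈ 83°N, 46°W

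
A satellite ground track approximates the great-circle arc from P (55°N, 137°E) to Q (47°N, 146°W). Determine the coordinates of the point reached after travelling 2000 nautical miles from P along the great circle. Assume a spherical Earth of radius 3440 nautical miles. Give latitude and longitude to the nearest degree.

Write both endpoints as unit vectors p₁, p₂ with components (cos φ cos λ, cos φ sin λ, sin φ).
The central angle between the endpoints is δ = arccos(p₁·p₂) ≈ 0.813 rad (46.6°). The total great-circle distance is δ·R ≈ 0.813 × 3440 ≈ 2798 nmi, so the target fraction is f = 2000/2798 ≈ 0.715.
Interpolate at f ≈ 0.715 with slerp weights a = sin((1−f)δ)/sin δ ≈ 0.316, b = sin(fδ)/sin δ ≈ 0.756.
p = a·p₁ + b·p₂ ≈ (-0.560, -0.165, 0.812); φ = arcsin(p_z) ≈ 54.29°, λ = atan2(p_y, p_x) ≈ -163.63°.

≈ (54°N, 164°W)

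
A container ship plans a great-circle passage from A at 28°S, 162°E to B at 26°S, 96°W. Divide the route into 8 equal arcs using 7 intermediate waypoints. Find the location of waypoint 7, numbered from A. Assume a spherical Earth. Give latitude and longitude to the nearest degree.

≈ 31°S, 107°W

Write both endpoints as unit vectors p₁, p₂ with components (cos φ cos λ, cos φ sin λ, sin φ).
The central angle between the endpoints is δ = arccos(p₁·p₂) ≈ 1.530 rad (87.7°).
Interpolate at f = 7/8 with slerp weights a = sin((1−f)δ)/sin δ ≈ 0.190, b = sin(fδ)/sin δ ≈ 0.974.
p = a·p₁ + b·p₂ ≈ (-0.251, -0.819, -0.516); φ = arcsin(p_z) ≈ -31.08°, λ = atan2(p_y, p_x) ≈ -107.06°.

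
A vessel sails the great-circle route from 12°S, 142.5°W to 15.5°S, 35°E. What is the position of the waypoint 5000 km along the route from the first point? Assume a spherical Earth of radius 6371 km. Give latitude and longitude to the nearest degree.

≈ 57°S, 136°W

From cos δ = sin φ₁ sin φ₂ + cos φ₁ cos φ₂ cos Δλ, the central angle is δ ≈ 2.660 rad (152.4°). The total great-circle distance is δ·R ≈ 2.660 × 6371 ≈ 16945 km, so the target fraction is f = 5000/16945 ≈ 0.295.
Interpolate at f ≈ 0.295 with slerp weights a = sin((1−f)δ)/sin δ ≈ 2.059, b = sin(fδ)/sin δ ≈ 1.525.
p = a·p₁ + b·p₂ ≈ (-0.394, -0.383, -0.835); φ = arcsin(p_z) ≈ -56.67°, λ = atan2(p_y, p_x) ≈ -135.80°.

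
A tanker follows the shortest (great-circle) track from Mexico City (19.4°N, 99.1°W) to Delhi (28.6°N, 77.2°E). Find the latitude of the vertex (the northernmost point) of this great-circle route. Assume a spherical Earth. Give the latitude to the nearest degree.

The great circle lies in the plane with unit normal n̂ = (p₁ × p₂)/|p₁ × p₂|.
Here n̂_z ≈ +0.072; the vertex latitude is φ_max = arccos|n̂_z| ≈ 85.9°.

≈ 86°N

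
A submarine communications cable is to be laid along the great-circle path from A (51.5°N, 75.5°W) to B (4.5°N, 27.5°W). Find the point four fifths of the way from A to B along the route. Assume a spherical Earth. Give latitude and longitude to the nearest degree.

≈ (15°N, 34°W)

Convert each endpoint to a unit vector on the sphere (x = cos φ cos λ, y = cos φ sin λ, z = sin φ).
The central angle between the endpoints is δ = arccos(p₁·p₂) ≈ 1.074 rad (61.5°).
Interpolate at f = 4/5 with slerp weights a = sin((1−f)δ)/sin δ ≈ 0.242, b = sin(fδ)/sin δ ≈ 0.861.
p = a·p₁ + b·p₂ ≈ (0.800, -0.543, 0.257); φ = arcsin(p_z) ≈ 14.91°, λ = atan2(p_y, p_x) ≈ -34.17°.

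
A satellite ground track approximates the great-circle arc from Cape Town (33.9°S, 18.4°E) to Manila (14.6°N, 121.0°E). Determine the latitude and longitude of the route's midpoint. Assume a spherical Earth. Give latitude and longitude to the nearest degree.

≈ 15°S, 75°E

From cos δ = sin φ₁ sin φ₂ + cos φ₁ cos φ₂ cos Δλ, the central angle is δ ≈ 1.892 rad (108.4°).
Interpolate at f = 1/2 with slerp weights a = sin((1−f)δ)/sin δ ≈ 0.855, b = sin(fδ)/sin δ ≈ 0.855.
p = a·p₁ + b·p₂ ≈ (0.247, 0.933, -0.261); φ = arcsin(p_z) ≈ -15.15°, λ = atan2(p_y, p_x) ≈ 75.16°.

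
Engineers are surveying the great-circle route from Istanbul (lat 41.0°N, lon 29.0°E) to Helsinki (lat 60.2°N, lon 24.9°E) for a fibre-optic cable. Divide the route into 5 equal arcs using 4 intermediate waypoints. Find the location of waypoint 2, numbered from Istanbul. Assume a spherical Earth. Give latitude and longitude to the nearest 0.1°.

≈ lat 48.7°N, lon 27.7°E

Convert each endpoint to a unit vector on the sphere (x = cos φ cos λ, y = cos φ sin λ, z = sin φ).
The central angle between the endpoints is δ = arccos(p₁·p₂) ≈ 0.338 rad (19.4°).
Interpolate at f = 2/5 with slerp weights a = sin((1−f)δ)/sin δ ≈ 0.607, b = sin(fδ)/sin δ ≈ 0.406.
p = a·p₁ + b·p₂ ≈ (0.584, 0.307, 0.751); φ = arcsin(p_z) ≈ 48.70°, λ = atan2(p_y, p_x) ≈ 27.75°.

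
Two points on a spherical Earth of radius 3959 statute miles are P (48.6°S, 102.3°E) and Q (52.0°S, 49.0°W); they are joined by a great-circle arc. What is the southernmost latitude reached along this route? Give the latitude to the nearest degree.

≈ 78°S

The great circle lies in the plane with unit normal n̂ = (p₁ × p₂)/|p₁ × p₂|.
Here n̂_z ≈ -0.201; the vertex latitude is φ_max = arccos|n̂_z| ≈ 78.4°.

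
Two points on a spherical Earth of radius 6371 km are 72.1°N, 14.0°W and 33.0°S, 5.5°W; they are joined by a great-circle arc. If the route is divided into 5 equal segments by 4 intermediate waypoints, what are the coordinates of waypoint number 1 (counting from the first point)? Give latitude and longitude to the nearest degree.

≈ 51°N, 10°W

Convert each endpoint to a unit vector on the sphere (x = cos φ cos λ, y = cos φ sin λ, z = sin φ).
The central angle between the endpoints is δ = arccos(p₁·p₂) ≈ 1.837 rad (105.3°).
Interpolate at f = 1/5 with slerp weights a = sin((1−f)δ)/sin δ ≈ 1.031, b = sin(fδ)/sin δ ≈ 0.372.
p = a·p₁ + b·p₂ ≈ (0.618, -0.107, 0.779); φ = arcsin(p_z) ≈ 51.13°, λ = atan2(p_y, p_x) ≈ -9.78°.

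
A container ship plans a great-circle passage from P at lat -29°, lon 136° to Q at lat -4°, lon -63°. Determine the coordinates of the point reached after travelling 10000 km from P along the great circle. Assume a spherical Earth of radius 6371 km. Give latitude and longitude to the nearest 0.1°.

From cos δ = sin φ₁ sin φ₂ + cos φ₁ cos φ₂ cos Δλ, the central angle is δ ≈ 2.483 rad (142.3°). The total great-circle distance is δ·R ≈ 2.483 × 6371 ≈ 15822 km, so the target fraction is f = 10000/15822 ≈ 0.632.
Interpolate at f ≈ 0.632 with slerp weights a = sin((1−f)δ)/sin δ ≈ 1.295, b = sin(fδ)/sin δ ≈ 1.635.
p = a·p₁ + b·p₂ ≈ (-0.074, -0.667, -0.742); φ = arcsin(p_z) ≈ -47.88°, λ = atan2(p_y, p_x) ≈ -96.34°.

≈ lat -47.9°, lon -96.3°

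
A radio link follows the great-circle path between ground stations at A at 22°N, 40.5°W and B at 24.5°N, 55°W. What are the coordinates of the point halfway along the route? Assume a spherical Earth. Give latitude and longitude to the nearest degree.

Convert each endpoint to a unit vector on the sphere (x = cos φ cos λ, y = cos φ sin λ, z = sin φ).
The central angle between the endpoints is δ = arccos(p₁·p₂) ≈ 0.236 rad (13.5°).
Interpolate at f = 1/2 with slerp weights a = sin((1−f)δ)/sin δ ≈ 0.504, b = sin(fδ)/sin δ ≈ 0.504.
p = a·p₁ + b·p₂ ≈ (0.618, -0.679, 0.397); φ = arcsin(p_z) ≈ 23.42°, λ = atan2(p_y, p_x) ≈ -47.68°.

≈ 23°N, 48°W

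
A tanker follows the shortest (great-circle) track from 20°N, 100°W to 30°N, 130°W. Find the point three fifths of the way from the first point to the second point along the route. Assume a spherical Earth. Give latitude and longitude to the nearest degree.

≈ 27°N, 117°W

Convert each endpoint to a unit vector on the sphere (x = cos φ cos λ, y = cos φ sin λ, z = sin φ).
The central angle between the endpoints is δ = arccos(p₁·p₂) ≈ 0.504 rad (28.9°).
Interpolate at f = 3/5 with slerp weights a = sin((1−f)δ)/sin δ ≈ 0.415, b = sin(fδ)/sin δ ≈ 0.617.
p = a·p₁ + b·p₂ ≈ (-0.411, -0.793, 0.450); φ = arcsin(p_z) ≈ 26.75°, λ = atan2(p_y, p_x) ≈ -117.40°.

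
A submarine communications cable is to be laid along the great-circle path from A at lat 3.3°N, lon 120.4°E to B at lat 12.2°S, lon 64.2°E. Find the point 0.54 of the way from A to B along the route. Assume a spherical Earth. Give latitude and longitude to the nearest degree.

≈ lat 6°S, lon 90°E

The haversine formula gives a central angle δ ≈ 1.011 rad (57.9°) between the endpoints.
Interpolate at f = 0.54 with slerp weights a = sin((1−f)δ)/sin δ ≈ 0.529, b = sin(fδ)/sin δ ≈ 0.613.
p = a·p₁ + b·p₂ ≈ (-0.007, 0.995, -0.099); φ = arcsin(p_z) ≈ -5.68°, λ = atan2(p_y, p_x) ≈ 90.39°.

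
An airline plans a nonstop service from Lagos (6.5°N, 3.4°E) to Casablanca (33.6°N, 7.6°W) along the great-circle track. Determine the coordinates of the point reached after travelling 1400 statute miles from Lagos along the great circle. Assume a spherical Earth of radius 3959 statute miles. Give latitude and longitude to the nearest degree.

≈ 26°N, 4°W

The haversine formula gives a central angle δ ≈ 0.505 rad (29.0°) between the endpoints. The total great-circle distance is δ·R ≈ 0.505 × 3959 ≈ 2001 mi, so the target fraction is f = 1400/2001 ≈ 0.700.
Interpolate at f ≈ 0.700 with slerp weights a = sin((1−f)δ)/sin δ ≈ 0.312, b = sin(fδ)/sin δ ≈ 0.715.
p = a·p₁ + b·p₂ ≈ (0.900, -0.060, 0.431); φ = arcsin(p_z) ≈ 25.54°, λ = atan2(p_y, p_x) ≈ -3.84°.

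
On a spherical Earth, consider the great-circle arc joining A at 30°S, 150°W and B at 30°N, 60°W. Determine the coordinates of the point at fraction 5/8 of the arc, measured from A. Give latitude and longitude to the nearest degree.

≈ 8°N, 95°W

The haversine formula gives a central angle δ ≈ 1.823 rad (104.5°) between the endpoints.
Interpolate at f = 5/8 with slerp weights a = sin((1−f)δ)/sin δ ≈ 0.652, b = sin(fδ)/sin δ ≈ 0.938.
p = a·p₁ + b·p₂ ≈ (-0.083, -0.986, 0.143); φ = arcsin(p_z) ≈ 8.22°, λ = atan2(p_y, p_x) ≈ -94.81°.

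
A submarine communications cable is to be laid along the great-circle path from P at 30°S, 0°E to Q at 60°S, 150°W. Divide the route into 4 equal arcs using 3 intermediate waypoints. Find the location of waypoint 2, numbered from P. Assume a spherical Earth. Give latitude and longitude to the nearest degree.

≈ 70°S, 30°W

Convert each endpoint to a unit vector on the sphere (x = cos φ cos λ, y = cos φ sin λ, z = sin φ).
The central angle between the endpoints is δ = arccos(p₁·p₂) ≈ 1.513 rad (86.7°).
Interpolate at f = 2/4 with slerp weights a = sin((1−f)δ)/sin δ ≈ 0.687, b = sin(fδ)/sin δ ≈ 0.687.
p = a·p₁ + b·p₂ ≈ (0.298, -0.172, -0.939); φ = arcsin(p_z) ≈ -69.90°, λ = atan2(p_y, p_x) ≈ -30.00°.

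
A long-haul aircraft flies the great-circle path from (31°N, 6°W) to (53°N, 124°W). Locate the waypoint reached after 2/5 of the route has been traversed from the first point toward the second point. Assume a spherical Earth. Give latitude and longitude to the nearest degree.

≈ (55°N, 36°W)

Write both endpoints as unit vectors p₁, p₂ with components (cos φ cos λ, cos φ sin λ, sin φ).
The central angle between the endpoints is δ = arccos(p₁·p₂) ≈ 1.401 rad (80.3°).
Interpolate at f = 2/5 with slerp weights a = sin((1−f)δ)/sin δ ≈ 0.756, b = sin(fδ)/sin δ ≈ 0.539.
p = a·p₁ + b·p₂ ≈ (0.463, -0.337, 0.820); φ = arcsin(p_z) ≈ 55.08°, λ = atan2(p_y, p_x) ≈ -36.04°.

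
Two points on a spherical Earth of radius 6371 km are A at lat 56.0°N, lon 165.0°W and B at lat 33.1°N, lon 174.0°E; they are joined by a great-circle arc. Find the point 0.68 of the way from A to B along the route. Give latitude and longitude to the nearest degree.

From cos δ = sin φ₁ sin φ₂ + cos φ₁ cos φ₂ cos Δλ, the central angle is δ ≈ 0.473 rad (27.1°).
Interpolate at f = 0.68 with slerp weights a = sin((1−f)δ)/sin δ ≈ 0.331, b = sin(fδ)/sin δ ≈ 0.694.
p = a·p₁ + b·p₂ ≈ (-0.757, 0.013, 0.653); φ = arcsin(p_z) ≈ 40.80°, λ = atan2(p_y, p_x) ≈ 179.03°.

≈ lat 41°N, lon 179°E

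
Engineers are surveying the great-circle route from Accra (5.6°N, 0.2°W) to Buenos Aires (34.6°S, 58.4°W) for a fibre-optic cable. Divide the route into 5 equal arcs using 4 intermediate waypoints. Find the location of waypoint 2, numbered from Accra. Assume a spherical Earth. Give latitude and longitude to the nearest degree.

≈ 12°S, 21°W

From cos δ = sin φ₁ sin φ₂ + cos φ₁ cos φ₂ cos Δλ, the central angle is δ ≈ 1.185 rad (67.9°).
Interpolate at f = 2/5 with slerp weights a = sin((1−f)δ)/sin δ ≈ 0.704, b = sin(fδ)/sin δ ≈ 0.493.
p = a·p₁ + b·p₂ ≈ (0.913, -0.348, -0.211); φ = arcsin(p_z) ≈ -12.18°, λ = atan2(p_y, p_x) ≈ -20.85°.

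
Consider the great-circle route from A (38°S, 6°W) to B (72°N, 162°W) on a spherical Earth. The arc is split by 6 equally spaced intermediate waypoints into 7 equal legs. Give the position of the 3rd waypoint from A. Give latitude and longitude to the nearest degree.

≈ (23°N, 18°W)

Convert each endpoint to a unit vector on the sphere (x = cos φ cos λ, y = cos φ sin λ, z = sin φ).
The central angle between the endpoints is δ = arccos(p₁·p₂) ≈ 2.512 rad (143.9°).
Interpolate at f = 3/7 with slerp weights a = sin((1−f)δ)/sin δ ≈ 1.682, b = sin(fδ)/sin δ ≈ 1.494.
p = a·p₁ + b·p₂ ≈ (0.879, -0.281, 0.386); φ = arcsin(p_z) ≈ 22.68°, λ = atan2(p_y, p_x) ≈ -17.74°.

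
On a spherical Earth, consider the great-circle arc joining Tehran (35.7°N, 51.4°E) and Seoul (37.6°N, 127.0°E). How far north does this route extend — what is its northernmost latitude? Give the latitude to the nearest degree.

The great circle lies in the plane with unit normal n̂ = (p₁ × p₂)/|p₁ × p₂|.
Here n̂_z ≈ +0.728; the vertex latitude is φ_max = arccos|n̂_z| ≈ 43.3°.
Check via Clairaut: cos φ_max = |cos φ₁| · sin C = cos(35.7°)·sin(63.6°) ≈ 0.728, again giving ≈ 43.3°.

≈ 43°N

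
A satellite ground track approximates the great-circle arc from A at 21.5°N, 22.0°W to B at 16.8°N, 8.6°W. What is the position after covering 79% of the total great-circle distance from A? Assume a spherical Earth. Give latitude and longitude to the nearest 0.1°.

Write both endpoints as unit vectors p₁, p₂ with components (cos φ cos λ, cos φ sin λ, sin φ).
The central angle between the endpoints is δ = arccos(p₁·p₂) ≈ 0.236 rad (13.5°).
Interpolate at f = 0.79 with slerp weights a = sin((1−f)δ)/sin δ ≈ 0.212, b = sin(fδ)/sin δ ≈ 0.793.
p = a·p₁ + b·p₂ ≈ (0.933, -0.187, 0.307); φ = arcsin(p_z) ≈ 17.87°, λ = atan2(p_y, p_x) ≈ -11.35°.

≈ 17.9°N, 11.4°W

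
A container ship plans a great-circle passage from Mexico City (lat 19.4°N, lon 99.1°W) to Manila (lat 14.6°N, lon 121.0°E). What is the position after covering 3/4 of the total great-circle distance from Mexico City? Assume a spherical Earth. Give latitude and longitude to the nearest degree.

≈ lat 33°N, lon 150°E

Convert each endpoint to a unit vector on the sphere (x = cos φ cos λ, y = cos φ sin λ, z = sin φ).
The central angle between the endpoints is δ = arccos(p₁·p₂) ≈ 2.233 rad (127.9°).
Interpolate at f = 3/4 with slerp weights a = sin((1−f)δ)/sin δ ≈ 0.671, b = sin(fδ)/sin δ ≈ 1.261.
p = a·p₁ + b·p₂ ≈ (-0.728, 0.421, 0.541); φ = arcsin(p_z) ≈ 32.74°, λ = atan2(p_y, p_x) ≈ 150.00°.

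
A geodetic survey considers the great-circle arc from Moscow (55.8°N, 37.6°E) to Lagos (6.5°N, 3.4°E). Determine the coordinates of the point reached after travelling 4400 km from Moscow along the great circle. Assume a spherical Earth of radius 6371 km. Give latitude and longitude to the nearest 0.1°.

≈ 21.9°N, 10.1°E

Convert each endpoint to a unit vector on the sphere (x = cos φ cos λ, y = cos φ sin λ, z = sin φ).
The central angle between the endpoints is δ = arccos(p₁·p₂) ≈ 0.982 rad (56.3°). The total great-circle distance is δ·R ≈ 0.982 × 6371 ≈ 6255 km, so the target fraction is f = 4400/6255 ≈ 0.703.
Interpolate at f ≈ 0.703 with slerp weights a = sin((1−f)δ)/sin δ ≈ 0.345, b = sin(fδ)/sin δ ≈ 0.766.
p = a·p₁ + b·p₂ ≈ (0.914, 0.164, 0.372); φ = arcsin(p_z) ≈ 21.86°, λ = atan2(p_y, p_x) ≈ 10.15°.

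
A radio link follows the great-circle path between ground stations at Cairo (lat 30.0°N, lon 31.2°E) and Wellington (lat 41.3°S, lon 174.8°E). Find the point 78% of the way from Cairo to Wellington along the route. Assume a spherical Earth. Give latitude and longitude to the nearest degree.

≈ lat 38°S, lon 132°E

Write both endpoints as unit vectors p₁, p₂ with components (cos φ cos λ, cos φ sin λ, sin φ).
The central angle between the endpoints is δ = arccos(p₁·p₂) ≈ 2.594 rad (148.6°).
Interpolate at f = 0.78 with slerp weights a = sin((1−f)δ)/sin δ ≈ 1.037, b = sin(fδ)/sin δ ≈ 1.727.
p = a·p₁ + b·p₂ ≈ (-0.524, 0.583, -0.621); φ = arcsin(p_z) ≈ -38.40°, λ = atan2(p_y, p_x) ≈ 131.94°.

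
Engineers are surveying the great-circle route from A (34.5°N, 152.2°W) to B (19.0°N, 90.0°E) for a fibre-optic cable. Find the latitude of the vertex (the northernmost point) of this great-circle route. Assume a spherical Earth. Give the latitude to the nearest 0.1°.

≈ 45.5°N

The great circle lies in the plane with unit normal n̂ = (p₁ × p₂)/|p₁ × p₂|.
Here n̂_z ≈ -0.701; the vertex latitude is φ_max = arccos|n̂_z| ≈ 45.5°.
Check via Clairaut: cos φ_max = |cos φ₁| · sin C = cos(34.5°)·sin(58.2°) ≈ 0.701, again giving ≈ 45.5°.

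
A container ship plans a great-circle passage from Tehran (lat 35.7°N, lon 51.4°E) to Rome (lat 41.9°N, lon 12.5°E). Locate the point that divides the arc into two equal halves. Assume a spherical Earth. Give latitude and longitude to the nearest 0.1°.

Write both endpoints as unit vectors p₁, p₂ with components (cos φ cos λ, cos φ sin λ, sin φ).
The central angle between the endpoints is δ = arccos(p₁·p₂) ≈ 0.535 rad (30.7°).
Interpolate at f = 1/2 with slerp weights a = sin((1−f)δ)/sin δ ≈ 0.518, b = sin(fδ)/sin δ ≈ 0.518.
p = a·p₁ + b·p₂ ≈ (0.639, 0.413, 0.649); φ = arcsin(p_z) ≈ 40.45°, λ = atan2(p_y, p_x) ≈ 32.83°.

≈ lat 40.5°N, lon 32.8°E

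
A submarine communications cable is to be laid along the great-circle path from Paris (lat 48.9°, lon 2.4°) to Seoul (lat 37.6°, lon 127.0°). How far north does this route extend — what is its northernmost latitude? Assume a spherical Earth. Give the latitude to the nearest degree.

≈ 64°

The great circle lies in the plane with unit normal n̂ = (p₁ × p₂)/|p₁ × p₂|.
Here n̂_z ≈ +0.435; the vertex latitude is φ_max = arccos|n̂_z| ≈ 64.2°.
Check via Clairaut: cos φ_max = |cos φ₁| · sin C = cos(48.9°)·sin(41.4°) ≈ 0.435, again giving ≈ 64.2°.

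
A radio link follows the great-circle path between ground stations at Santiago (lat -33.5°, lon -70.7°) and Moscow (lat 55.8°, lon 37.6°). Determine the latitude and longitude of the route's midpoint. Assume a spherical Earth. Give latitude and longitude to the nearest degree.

≈ lat 18°, lon -32°

Convert each endpoint to a unit vector on the sphere (x = cos φ cos λ, y = cos φ sin λ, z = sin φ).
The central angle between the endpoints is δ = arccos(p₁·p₂) ≈ 2.219 rad (127.1°).
Interpolate at f = 1/2 with slerp weights a = sin((1−f)δ)/sin δ ≈ 1.123, b = sin(fδ)/sin δ ≈ 1.123.
p = a·p₁ + b·p₂ ≈ (0.810, -0.499, 0.309); φ = arcsin(p_z) ≈ 18.00°, λ = atan2(p_y, p_x) ≈ -31.63°.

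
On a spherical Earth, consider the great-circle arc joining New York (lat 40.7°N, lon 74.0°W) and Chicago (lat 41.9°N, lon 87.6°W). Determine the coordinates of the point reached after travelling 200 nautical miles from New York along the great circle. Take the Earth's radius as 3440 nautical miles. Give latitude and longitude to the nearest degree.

≈ lat 41°N, lon 78°W

Write both endpoints as unit vectors p₁, p₂ with components (cos φ cos λ, cos φ sin λ, sin φ).
The central angle between the endpoints is δ = arccos(p₁·p₂) ≈ 0.179 rad (10.3°). The total great-circle distance is δ·R ≈ 0.179 × 3440 ≈ 617 nmi, so the target fraction is f = 200/617 ≈ 0.324.
Interpolate at f ≈ 0.324 with slerp weights a = sin((1−f)δ)/sin δ ≈ 0.678, b = sin(fδ)/sin δ ≈ 0.326.
p = a·p₁ + b·p₂ ≈ (0.152, -0.736, 0.660); φ = arcsin(p_z) ≈ 41.26°, λ = atan2(p_y, p_x) ≈ -78.35°.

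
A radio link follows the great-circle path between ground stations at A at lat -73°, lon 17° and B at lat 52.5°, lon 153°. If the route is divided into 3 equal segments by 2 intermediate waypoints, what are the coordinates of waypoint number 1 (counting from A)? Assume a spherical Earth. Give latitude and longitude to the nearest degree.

Convert each endpoint to a unit vector on the sphere (x = cos φ cos λ, y = cos φ sin λ, z = sin φ).
The central angle between the endpoints is δ = arccos(p₁·p₂) ≈ 2.661 rad (152.5°).
Interpolate at f = 1/3 with slerp weights a = sin((1−f)δ)/sin δ ≈ 2.119, b = sin(fδ)/sin δ ≈ 1.677.
p = a·p₁ + b·p₂ ≈ (-0.317, 0.645, -0.696); φ = arcsin(p_z) ≈ -44.08°, λ = atan2(p_y, p_x) ≈ 116.20°.

≈ lat -44°, lon 116°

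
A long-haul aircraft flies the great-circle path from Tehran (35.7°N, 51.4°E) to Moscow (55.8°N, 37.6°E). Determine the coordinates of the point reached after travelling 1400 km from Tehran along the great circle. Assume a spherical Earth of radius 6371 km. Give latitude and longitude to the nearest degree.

From cos δ = sin φ₁ sin φ₂ + cos φ₁ cos φ₂ cos Δλ, the central angle is δ ≈ 0.387 rad (22.2°). The total great-circle distance is δ·R ≈ 0.387 × 6371 ≈ 2468 km, so the target fraction is f = 1400/2468 ≈ 0.567.
Interpolate at f ≈ 0.567 with slerp weights a = sin((1−f)δ)/sin δ ≈ 0.442, b = sin(fδ)/sin δ ≈ 0.577.
p = a·p₁ + b·p₂ ≈ (0.481, 0.478, 0.735); φ = arcsin(p_z) ≈ 47.31°, λ = atan2(p_y, p_x) ≈ 44.85°.

≈ (47°N, 45°E)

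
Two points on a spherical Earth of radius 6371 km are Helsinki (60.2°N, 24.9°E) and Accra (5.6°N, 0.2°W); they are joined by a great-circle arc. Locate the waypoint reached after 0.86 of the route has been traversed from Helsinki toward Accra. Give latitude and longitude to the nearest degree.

≈ 13°N, 2°E

Write both endpoints as unit vectors p₁, p₂ with components (cos φ cos λ, cos φ sin λ, sin φ).
The central angle between the endpoints is δ = arccos(p₁·p₂) ≈ 1.009 rad (57.8°).
Interpolate at f = 0.86 with slerp weights a = sin((1−f)δ)/sin δ ≈ 0.166, b = sin(fδ)/sin δ ≈ 0.901.
p = a·p₁ + b·p₂ ≈ (0.972, 0.032, 0.232); φ = arcsin(p_z) ≈ 13.43°, λ = atan2(p_y, p_x) ≈ 1.87°.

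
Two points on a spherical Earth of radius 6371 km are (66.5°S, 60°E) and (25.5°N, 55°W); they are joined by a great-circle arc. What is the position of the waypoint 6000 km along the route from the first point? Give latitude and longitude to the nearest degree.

≈ (37°S, 24°W)

Convert each endpoint to a unit vector on the sphere (x = cos φ cos λ, y = cos φ sin λ, z = sin φ).
The central angle between the endpoints is δ = arccos(p₁·p₂) ≈ 2.149 rad (123.2°). The total great-circle distance is δ·R ≈ 2.149 × 6371 ≈ 13694 km, so the target fraction is f = 6000/13694 ≈ 0.438.
Interpolate at f ≈ 0.438 with slerp weights a = sin((1−f)δ)/sin δ ≈ 1.117, b = sin(fδ)/sin δ ≈ 0.966.
p = a·p₁ + b·p₂ ≈ (0.723, -0.329, -0.608); φ = arcsin(p_z) ≈ -37.46°, λ = atan2(p_y, p_x) ≈ -24.45°.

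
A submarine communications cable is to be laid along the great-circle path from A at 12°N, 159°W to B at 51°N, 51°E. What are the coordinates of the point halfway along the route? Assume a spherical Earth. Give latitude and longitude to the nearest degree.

≈ 61°N, 165°E

Write both endpoints as unit vectors p₁, p₂ with components (cos φ cos λ, cos φ sin λ, sin φ).
The central angle between the endpoints is δ = arccos(p₁·p₂) ≈ 1.951 rad (111.8°).
Interpolate at f = 1/2 with slerp weights a = sin((1−f)δ)/sin δ ≈ 0.892, b = sin(fδ)/sin δ ≈ 0.892.
p = a·p₁ + b·p₂ ≈ (-0.461, 0.124, 0.879); φ = arcsin(p_z) ≈ 61.48°, λ = atan2(p_y, p_x) ≈ 165.00°.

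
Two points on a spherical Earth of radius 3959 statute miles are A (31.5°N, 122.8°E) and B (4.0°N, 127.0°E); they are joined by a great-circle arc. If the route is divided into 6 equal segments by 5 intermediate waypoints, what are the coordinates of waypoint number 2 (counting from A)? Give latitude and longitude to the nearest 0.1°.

Write both endpoints as unit vectors p₁, p₂ with components (cos φ cos λ, cos φ sin λ, sin φ).
The central angle between the endpoints is δ = arccos(p₁·p₂) ≈ 0.485 rad (27.8°).
Interpolate at f = 2/6 with slerp weights a = sin((1−f)δ)/sin δ ≈ 0.682, b = sin(fδ)/sin δ ≈ 0.345.
p = a·p₁ + b·p₂ ≈ (-0.522, 0.764, 0.380); φ = arcsin(p_z) ≈ 22.34°, λ = atan2(p_y, p_x) ≈ 124.36°.

≈ (22.3°N, 124.4°E)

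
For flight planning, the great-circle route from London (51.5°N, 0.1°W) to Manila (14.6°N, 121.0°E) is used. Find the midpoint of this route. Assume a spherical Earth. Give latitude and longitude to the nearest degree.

≈ (51°N, 81°E)

From cos δ = sin φ₁ sin φ₂ + cos φ₁ cos φ₂ cos Δλ, the central angle is δ ≈ 1.685 rad (96.5°).
Interpolate at f = 1/2 with slerp weights a = sin((1−f)δ)/sin δ ≈ 0.751, b = sin(fδ)/sin δ ≈ 0.751.
p = a·p₁ + b·p₂ ≈ (0.093, 0.622, 0.777); φ = arcsin(p_z) ≈ 51.01°, λ = atan2(p_y, p_x) ≈ 81.48°.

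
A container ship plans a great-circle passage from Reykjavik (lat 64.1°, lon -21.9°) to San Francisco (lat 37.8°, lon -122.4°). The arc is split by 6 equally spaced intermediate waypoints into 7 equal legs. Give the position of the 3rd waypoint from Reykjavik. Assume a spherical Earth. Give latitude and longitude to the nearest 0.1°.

Write both endpoints as unit vectors p₁, p₂ with components (cos φ cos λ, cos φ sin λ, sin φ).
The central angle between the endpoints is δ = arccos(p₁·p₂) ≈ 1.060 rad (60.8°).
Interpolate at f = 3/7 with slerp weights a = sin((1−f)δ)/sin δ ≈ 0.653, b = sin(fδ)/sin δ ≈ 0.503.
p = a·p₁ + b·p₂ ≈ (0.052, -0.442, 0.896); φ = arcsin(p_z) ≈ 63.58°, λ = atan2(p_y, p_x) ≈ -83.35°.

≈ lat 63.6°, lon -83.3°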